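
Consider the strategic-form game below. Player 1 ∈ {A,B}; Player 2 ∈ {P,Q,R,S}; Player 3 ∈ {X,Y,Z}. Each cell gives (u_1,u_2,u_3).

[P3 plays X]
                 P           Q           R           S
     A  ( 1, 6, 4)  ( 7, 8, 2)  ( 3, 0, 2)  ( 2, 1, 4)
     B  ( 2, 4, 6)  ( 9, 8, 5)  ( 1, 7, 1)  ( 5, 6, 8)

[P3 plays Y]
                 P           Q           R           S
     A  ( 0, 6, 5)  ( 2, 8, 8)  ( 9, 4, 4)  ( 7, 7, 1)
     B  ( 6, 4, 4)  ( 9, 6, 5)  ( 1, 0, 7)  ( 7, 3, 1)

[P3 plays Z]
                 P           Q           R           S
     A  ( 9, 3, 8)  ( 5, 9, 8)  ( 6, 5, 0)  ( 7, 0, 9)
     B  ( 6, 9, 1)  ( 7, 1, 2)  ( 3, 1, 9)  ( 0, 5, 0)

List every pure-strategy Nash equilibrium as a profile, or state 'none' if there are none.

(A,P,X): not NE [P1→B gives 2>1; P2→Q gives 8>6; P3→Z gives 8>4]
(A,P,Y): not NE [P1→B gives 6>0; P2→Q gives 8>6; P3→Z gives 8>5]
(A,P,Z): not NE [P2→Q gives 9>3]
(A,Q,X): not NE [P1→B gives 9>7; P3→Z gives 8>2]
(A,Q,Y): not NE [P1→B gives 9>2]
(A,Q,Z): not NE [P1→B gives 7>5]
(A,R,X): not NE [P2→Q gives 8>0; P3→Y gives 4>2]
(A,R,Y): not NE [P2→Q gives 8>4]
(A,R,Z): not NE [P2→Q gives 9>5; P3→Y gives 4>0]
(A,S,X): not NE [P1→B gives 5>2; P2→Q gives 8>1; P3→Z gives 9>4]
(A,S,Y): not NE [P2→Q gives 8>7; P3→Z gives 9>1]
(A,S,Z): not NE [P2→Q gives 9>0]
(B,P,X): not NE [P2→Q gives 8>4]
(B,P,Y): not NE [P2→Q gives 6>4; P3→X gives 6>4]
(B,P,Z): not NE [P1→A gives 9>6; P3→X gives 6>1]
(B,Q,X): NE
(B,Q,Y): NE
(B,Q,Z): not NE [P2→P gives 9>1; P3→Y gives 5>2]
(B,R,X): not NE [P1→A gives 3>1; P2→Q gives 8>7; P3→Z gives 9>1]
(B,R,Y): not NE [P1→A gives 9>1; P2→Q gives 6>0; P3→Z gives 9>7]
(B,R,Z): not NE [P1→A gives 6>3; P2→P gives 9>1]
(B,S,X): not NE [P2→Q gives 8>6]
(B,S,Y): not NE [P2→Q gives 6>3; P3→X gives 8>1]
(B,S,Z): not NE [P1→A gives 7>0; P2→P gives 9>5; P3→X gives 8>0]

Nash profiles: (B,Q,X), (B,Q,Y)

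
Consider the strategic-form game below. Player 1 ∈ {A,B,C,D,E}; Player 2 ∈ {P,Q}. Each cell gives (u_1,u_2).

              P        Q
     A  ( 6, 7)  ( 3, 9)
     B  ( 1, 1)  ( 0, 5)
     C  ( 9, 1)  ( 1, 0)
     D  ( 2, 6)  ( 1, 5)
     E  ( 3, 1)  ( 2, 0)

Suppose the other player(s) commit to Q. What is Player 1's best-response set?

u_1(A vs Q) = 3
u_1(B vs Q) = 0
u_1(C vs Q) = 1
u_1(D vs Q) = 1
u_1(E vs Q) = 2
max payoff 3 at {A}

P1 best: {A}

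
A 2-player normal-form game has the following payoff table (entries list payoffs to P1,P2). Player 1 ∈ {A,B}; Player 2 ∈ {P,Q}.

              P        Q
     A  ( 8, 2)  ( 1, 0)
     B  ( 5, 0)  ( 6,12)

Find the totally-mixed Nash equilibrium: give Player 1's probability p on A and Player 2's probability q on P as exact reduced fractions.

P1 indiff ⇒ q·8+(1-q)·1 = q·5+(1-q)·6 ⇒ q(3) = (1-q)(5) ⇒ q = 5/8
P2 indiff ⇒ p·2+(1-p)·0 = p·0+(1-p)·12 ⇒ p(2) = (1-p)(12) ⇒ p = 6/7

p=6/7, q=5/8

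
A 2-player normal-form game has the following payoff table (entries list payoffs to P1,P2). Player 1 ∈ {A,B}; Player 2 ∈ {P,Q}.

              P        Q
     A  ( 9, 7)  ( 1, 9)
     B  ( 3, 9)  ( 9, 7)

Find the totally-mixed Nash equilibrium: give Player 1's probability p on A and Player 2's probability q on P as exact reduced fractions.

P1 mixes 1/2 on A; P2 mixes 4/7 on P

P1 indiff ⇒ q·9+(1-q)·1 = q·3+(1-q)·9 ⇒ q(6) = (1-q)(8) ⇒ q = 4/7
P2 indiff ⇒ p·7+(1-p)·9 = p·9+(1-p)·7 ⇒ p(-2) = (1-p)(-2) ⇒ p = 1/2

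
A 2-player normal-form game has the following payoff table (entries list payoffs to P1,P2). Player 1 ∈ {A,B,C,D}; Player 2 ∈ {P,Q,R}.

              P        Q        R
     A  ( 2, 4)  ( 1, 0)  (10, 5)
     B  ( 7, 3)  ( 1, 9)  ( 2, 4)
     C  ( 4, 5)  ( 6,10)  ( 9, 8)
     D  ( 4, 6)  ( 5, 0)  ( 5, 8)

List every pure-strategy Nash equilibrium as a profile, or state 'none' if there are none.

NE set: (A,R), (C,Q)

(A,P): not NE [P1→B gives 7>2; P2→R gives 5>4]
(A,Q): not NE [P1→C gives 6>1; P2→R gives 5>0]
(A,R): NE
(B,P): not NE [P2→Q gives 9>3]
(B,Q): not NE [P1→C gives 6>1]
(B,R): not NE [P1→A gives 10>2; P2→Q gives 9>4]
(C,P): not NE [P1→B gives 7>4; P2→Q gives 10>5]
(C,Q): NE
(C,R): not NE [P1→A gives 10>9; P2→Q gives 10>8]
(D,P): not NE [P1→B gives 7>4; P2→R gives 8>6]
(D,Q): not NE [P1→C gives 6>5; P2→R gives 8>0]
(D,R): not NE [P1→A gives 10>5]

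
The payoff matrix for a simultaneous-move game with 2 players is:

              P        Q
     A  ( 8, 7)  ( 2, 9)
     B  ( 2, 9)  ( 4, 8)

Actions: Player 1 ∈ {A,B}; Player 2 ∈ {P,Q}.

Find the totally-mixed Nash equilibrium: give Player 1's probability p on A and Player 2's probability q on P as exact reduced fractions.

P1 mixes 1/3 on A; P2 mixes 1/4 on P

P1 indiff ⇒ q·8+(1-q)·2 = q·2+(1-q)·4 ⇒ q(6) = (1-q)(2) ⇒ q = 1/4
P2 indiff ⇒ p·7+(1-p)·9 = p·9+(1-p)·8 ⇒ p(-2) = (1-p)(-1) ⇒ p = 1/3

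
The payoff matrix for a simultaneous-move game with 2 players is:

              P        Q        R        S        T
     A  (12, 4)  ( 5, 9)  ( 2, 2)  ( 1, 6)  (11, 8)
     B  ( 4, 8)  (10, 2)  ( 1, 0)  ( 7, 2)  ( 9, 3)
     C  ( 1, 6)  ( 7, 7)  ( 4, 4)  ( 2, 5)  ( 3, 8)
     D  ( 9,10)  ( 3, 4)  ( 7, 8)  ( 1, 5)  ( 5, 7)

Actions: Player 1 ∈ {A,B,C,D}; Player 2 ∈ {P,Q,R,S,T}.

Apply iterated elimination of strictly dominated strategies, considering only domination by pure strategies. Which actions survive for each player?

Survivors P1:{A,B} P2:{P,Q,T}

P2 drop R (P beats it: A:4>2 B:8>0 C:6>4 D:10>8)
P1 drop C (B beats it: P:4>1 Q:10>7 S:7>2 T:9>3)
P2 drop S (T beats it: A:8>6 B:3>2 D:7>5)
P1 drop D (A beats it: P:12>9 Q:5>3 T:11>5)
P1→{A,B} P2→{P,Q,T}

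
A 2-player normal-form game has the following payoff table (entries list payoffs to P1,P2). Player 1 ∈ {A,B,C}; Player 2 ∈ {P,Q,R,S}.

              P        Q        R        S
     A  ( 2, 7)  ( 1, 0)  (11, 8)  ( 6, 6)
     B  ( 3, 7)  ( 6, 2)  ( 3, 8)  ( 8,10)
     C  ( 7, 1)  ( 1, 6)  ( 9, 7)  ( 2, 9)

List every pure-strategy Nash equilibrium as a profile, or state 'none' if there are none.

(A,P): not NE [P1→C gives 7>2; P2→R gives 8>7]
(A,Q): not NE [P1→B gives 6>1; P2→R gives 8>0]
(A,R): NE
(A,S): not NE [P1→B gives 8>6; P2→R gives 8>6]
(B,P): not NE [P1→C gives 7>3; P2→S gives 10>7]
(B,Q): not NE [P2→S gives 10>2]
(B,R): not NE [P1→A gives 11>3; P2→S gives 10>8]
(B,S): NE
(C,P): not NE [P2→S gives 9>1]
(C,Q): not NE [P1→B gives 6>1; P2→S gives 9>6]
(C,R): not NE [P1→A gives 11>9; P2→S gives 9>7]
(C,S): not NE [P1→B gives 8>2]

PSNE = {(A,R), (B,S)}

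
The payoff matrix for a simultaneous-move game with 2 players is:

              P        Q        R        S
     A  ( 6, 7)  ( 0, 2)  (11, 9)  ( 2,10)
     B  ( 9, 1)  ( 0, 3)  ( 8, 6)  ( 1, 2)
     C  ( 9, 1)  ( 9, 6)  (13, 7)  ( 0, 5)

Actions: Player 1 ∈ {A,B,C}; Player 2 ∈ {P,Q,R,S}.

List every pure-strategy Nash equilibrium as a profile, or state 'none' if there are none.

NE set: (A,S), (C,R)

(A,P): not NE [P1→C gives 9>6; P2→S gives 10>7]
(A,Q): not NE [P1→C gives 9>0; P2→S gives 10>2]
(A,R): not NE [P1→C gives 13>11; P2→S gives 10>9]
(A,S): NE
(B,P): not NE [P2→R gives 6>1]
(B,Q): not NE [P1→C gives 9>0; P2→R gives 6>3]
(B,R): not NE [P1→C gives 13>8]
(B,S): not NE [P1→A gives 2>1; P2→R gives 6>2]
(C,P): not NE [P2→R gives 7>1]
(C,Q): not NE [P2→R gives 7>6]
(C,R): NE
(C,S): not NE [P1→A gives 2>0; P2→R gives 7>5]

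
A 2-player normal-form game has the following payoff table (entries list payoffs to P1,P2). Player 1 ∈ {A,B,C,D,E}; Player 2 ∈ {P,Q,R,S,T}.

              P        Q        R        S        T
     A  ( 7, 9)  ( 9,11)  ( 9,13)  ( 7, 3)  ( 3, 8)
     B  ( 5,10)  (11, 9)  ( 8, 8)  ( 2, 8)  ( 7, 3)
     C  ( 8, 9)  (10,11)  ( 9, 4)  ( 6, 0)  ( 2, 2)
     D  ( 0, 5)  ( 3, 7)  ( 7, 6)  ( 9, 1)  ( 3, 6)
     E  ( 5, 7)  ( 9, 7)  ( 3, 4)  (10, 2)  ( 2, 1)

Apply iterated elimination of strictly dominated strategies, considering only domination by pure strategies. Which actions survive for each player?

Remaining: P1:{A,B,C} P2:{P,Q,R}

P2 drop S (P beats it: A:9>3 B:10>8 C:9>0 D:5>1 E:7>2)
P1 drop D (B beats it: P:5>0 Q:11>3 R:8>7 T:7>3)
P2 drop T (P beats it: A:9>8 B:10>3 C:9>2 E:7>1)
P1 drop E (C beats it: P:8>5 Q:10>9 R:9>3)
P1→{A,B,C} P2→{P,Q,R}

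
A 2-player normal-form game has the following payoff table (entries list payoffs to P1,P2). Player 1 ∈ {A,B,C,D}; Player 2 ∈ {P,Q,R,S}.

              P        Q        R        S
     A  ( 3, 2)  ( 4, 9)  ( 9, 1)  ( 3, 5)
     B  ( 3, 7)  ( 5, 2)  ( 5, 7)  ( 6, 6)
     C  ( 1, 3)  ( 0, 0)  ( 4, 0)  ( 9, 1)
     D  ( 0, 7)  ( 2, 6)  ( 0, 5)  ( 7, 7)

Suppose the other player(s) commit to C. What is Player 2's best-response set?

P2 best: {P}

u_2(P vs C) = 3
u_2(Q vs C) = 0
u_2(R vs C) = 0
u_2(S vs C) = 1
max payoff 3 at {P}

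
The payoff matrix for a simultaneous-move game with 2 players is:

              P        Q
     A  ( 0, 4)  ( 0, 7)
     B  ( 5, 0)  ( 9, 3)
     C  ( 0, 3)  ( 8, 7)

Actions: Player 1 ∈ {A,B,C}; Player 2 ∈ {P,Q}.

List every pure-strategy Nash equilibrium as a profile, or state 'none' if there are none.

(A,P): not NE [P1→B gives 5>0; P2→Q gives 7>4]
(A,Q): not NE [P1→B gives 9>0]
(B,P): not NE [P2→Q gives 3>0]
(B,Q): NE
(C,P): not NE [P1→B gives 5>0; P2→Q gives 7>3]
(C,Q): not NE [P1→B gives 9>8]

NE set: (B,Q)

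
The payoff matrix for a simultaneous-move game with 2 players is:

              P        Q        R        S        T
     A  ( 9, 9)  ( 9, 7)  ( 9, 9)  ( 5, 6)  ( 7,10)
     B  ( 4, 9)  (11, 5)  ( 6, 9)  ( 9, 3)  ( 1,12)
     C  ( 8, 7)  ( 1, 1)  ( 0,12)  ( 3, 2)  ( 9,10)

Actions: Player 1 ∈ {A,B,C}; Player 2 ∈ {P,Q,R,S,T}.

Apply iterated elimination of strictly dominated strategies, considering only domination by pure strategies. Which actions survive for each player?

Survivors P1:{A,C} P2:{R,T}

P2 drop P (T beats it: A:10>9 B:12>9 C:10>7)
P2 drop Q (R beats it: A:9>7 B:9>5 C:12>1)
P2 drop S (R beats it: A:9>6 B:9>3 C:12>2)
P1 drop B (A beats it: R:9>6 T:7>1)
P1→{A,C} P2→{R,T}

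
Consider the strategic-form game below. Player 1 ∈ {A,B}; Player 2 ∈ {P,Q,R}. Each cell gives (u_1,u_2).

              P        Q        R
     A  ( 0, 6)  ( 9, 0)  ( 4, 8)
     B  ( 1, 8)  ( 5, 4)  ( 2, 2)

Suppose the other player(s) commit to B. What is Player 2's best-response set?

u_2(P vs B) = 8
u_2(Q vs B) = 4
u_2(R vs B) = 2
max payoff 8 at {P}

argmax u_2 = {P}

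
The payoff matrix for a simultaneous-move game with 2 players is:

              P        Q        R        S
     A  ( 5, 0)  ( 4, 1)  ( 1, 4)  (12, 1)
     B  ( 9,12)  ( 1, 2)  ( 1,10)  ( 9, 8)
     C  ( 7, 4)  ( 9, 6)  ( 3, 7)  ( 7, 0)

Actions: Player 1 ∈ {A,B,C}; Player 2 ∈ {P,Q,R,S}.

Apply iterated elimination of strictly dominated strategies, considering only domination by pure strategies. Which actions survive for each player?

Survivors P1:{B,C} P2:{P,R}

P2 drop Q (R beats it: A:4>1 B:10>2 C:7>6)
P2 drop S (R beats it: A:4>1 B:10>8 C:7>0)
P1 drop A (C beats it: P:7>5 R:3>1)
P1→{B,C} P2→{P,R}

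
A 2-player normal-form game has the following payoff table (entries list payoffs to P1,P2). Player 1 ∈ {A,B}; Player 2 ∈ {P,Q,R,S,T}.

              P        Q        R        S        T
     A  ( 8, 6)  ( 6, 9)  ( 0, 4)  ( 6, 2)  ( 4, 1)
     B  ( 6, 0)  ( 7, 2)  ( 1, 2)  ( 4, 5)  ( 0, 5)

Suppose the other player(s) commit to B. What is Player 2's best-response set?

u_2(P vs B) = 0
u_2(Q vs B) = 2
u_2(R vs B) = 2
u_2(S vs B) = 5
u_2(T vs B) = 5
max payoff 5 at {S,T}

BR_2 = {S,T}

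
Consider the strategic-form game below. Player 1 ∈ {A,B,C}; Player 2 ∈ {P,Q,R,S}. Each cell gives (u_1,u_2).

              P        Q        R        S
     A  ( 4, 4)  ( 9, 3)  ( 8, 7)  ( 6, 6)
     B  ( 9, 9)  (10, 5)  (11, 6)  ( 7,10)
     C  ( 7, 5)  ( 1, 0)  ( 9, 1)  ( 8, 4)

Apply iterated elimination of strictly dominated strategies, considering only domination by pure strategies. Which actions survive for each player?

IESDS → P1:{B,C} P2:{P,S}

P1 drop A (B beats it: P:9>4 Q:10>9 R:11>8 S:7>6)
P2 drop Q (P beats it: B:9>5 C:5>0)
P2 drop R (P beats it: B:9>6 C:5>1)
P1→{B,C} P2→{P,S}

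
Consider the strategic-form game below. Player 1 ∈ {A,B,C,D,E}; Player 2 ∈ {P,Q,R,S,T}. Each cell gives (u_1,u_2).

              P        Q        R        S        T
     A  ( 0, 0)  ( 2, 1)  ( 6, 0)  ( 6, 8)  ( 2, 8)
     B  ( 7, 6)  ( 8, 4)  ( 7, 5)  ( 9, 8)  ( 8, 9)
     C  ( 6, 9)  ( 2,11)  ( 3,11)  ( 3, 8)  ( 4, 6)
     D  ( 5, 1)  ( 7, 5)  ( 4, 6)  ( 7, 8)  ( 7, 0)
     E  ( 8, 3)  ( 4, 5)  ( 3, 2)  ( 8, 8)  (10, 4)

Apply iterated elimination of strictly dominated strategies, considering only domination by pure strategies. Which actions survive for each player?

Remaining: P1:{B,E} P2:{S,T}

P1 drop A (B beats it: P:7>0 Q:8>2 R:7>6 S:9>6 T:8>2)
P1 drop C (B beats it: P:7>6 Q:8>2 R:7>3 S:9>3 T:8>4)
P1 drop D (B beats it: P:7>5 Q:8>7 R:7>4 S:9>7 T:8>7)
P2 drop P (S beats it: B:8>6 E:8>3)
P2 drop Q (S beats it: B:8>4 E:8>5)
P2 drop R (S beats it: B:8>5 E:8>2)
P1→{B,E} P2→{S,T}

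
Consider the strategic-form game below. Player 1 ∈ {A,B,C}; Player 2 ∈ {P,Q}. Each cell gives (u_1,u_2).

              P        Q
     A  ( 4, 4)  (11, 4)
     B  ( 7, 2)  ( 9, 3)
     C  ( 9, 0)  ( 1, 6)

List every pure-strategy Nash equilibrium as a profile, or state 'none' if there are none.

NE set: (A,Q)

(A,P): not NE [P1→C gives 9>4]
(A,Q): NE
(B,P): not NE [P1→C gives 9>7; P2→Q gives 3>2]
(B,Q): not NE [P1→A gives 11>9]
(C,P): not NE [P2→Q gives 6>0]
(C,Q): not NE [P1→A gives 11>1]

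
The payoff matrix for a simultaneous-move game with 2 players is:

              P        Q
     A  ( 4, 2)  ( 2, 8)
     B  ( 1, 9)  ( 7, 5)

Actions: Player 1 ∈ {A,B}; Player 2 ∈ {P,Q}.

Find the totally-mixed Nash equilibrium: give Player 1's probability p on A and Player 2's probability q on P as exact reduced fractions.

(p,q) = (2/5, 5/8)

P1 indiff ⇒ q·4+(1-q)·2 = q·1+(1-q)·7 ⇒ q(3) = (1-q)(5) ⇒ q = 5/8
P2 indiff ⇒ p·2+(1-p)·9 = p·8+(1-p)·5 ⇒ p(-6) = (1-p)(-4) ⇒ p = 2/5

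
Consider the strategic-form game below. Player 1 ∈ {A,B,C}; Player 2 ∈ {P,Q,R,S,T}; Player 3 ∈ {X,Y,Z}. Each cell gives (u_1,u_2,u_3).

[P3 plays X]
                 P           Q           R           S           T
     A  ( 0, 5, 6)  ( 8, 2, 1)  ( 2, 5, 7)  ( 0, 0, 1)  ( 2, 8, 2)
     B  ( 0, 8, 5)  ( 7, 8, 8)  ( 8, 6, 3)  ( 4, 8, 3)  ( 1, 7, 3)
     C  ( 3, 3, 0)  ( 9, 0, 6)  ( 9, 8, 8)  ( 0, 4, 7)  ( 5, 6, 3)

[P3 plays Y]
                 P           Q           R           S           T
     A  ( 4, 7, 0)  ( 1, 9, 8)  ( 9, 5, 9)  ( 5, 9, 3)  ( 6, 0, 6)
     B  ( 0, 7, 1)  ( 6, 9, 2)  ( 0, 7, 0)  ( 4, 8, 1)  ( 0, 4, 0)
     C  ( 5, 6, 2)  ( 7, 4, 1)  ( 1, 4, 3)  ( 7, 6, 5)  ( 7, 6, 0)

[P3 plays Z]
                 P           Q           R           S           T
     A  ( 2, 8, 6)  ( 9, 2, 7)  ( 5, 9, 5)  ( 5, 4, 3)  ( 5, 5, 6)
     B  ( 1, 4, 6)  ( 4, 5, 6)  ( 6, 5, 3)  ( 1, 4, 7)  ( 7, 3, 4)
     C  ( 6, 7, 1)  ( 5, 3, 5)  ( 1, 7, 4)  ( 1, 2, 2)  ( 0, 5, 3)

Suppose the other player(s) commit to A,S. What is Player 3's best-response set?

u_3(X vs A,S) = 1
u_3(Y vs A,S) = 3
u_3(Z vs A,S) = 3
max payoff 3 at {Y,Z}

P3 best: {Y,Z}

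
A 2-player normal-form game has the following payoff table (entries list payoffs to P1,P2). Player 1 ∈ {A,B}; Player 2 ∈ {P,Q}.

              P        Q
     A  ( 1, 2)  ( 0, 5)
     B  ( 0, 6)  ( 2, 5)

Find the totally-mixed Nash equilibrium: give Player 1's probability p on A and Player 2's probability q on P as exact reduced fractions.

P1 indiff ⇒ q·1+(1-q)·0 = q·0+(1-q)·2 ⇒ q(1) = (1-q)(2) ⇒ q = 2/3
P2 indiff ⇒ p·2+(1-p)·6 = p·5+(1-p)·5 ⇒ p(-3) = (1-p)(-1) ⇒ p = 1/4

(p,q) = (1/4, 2/3)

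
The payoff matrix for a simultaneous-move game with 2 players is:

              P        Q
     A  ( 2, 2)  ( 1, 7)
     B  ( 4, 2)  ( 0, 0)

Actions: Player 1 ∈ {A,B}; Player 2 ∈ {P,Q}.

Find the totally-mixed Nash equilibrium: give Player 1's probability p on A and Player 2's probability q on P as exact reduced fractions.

P1 indiff ⇒ q·2+(1-q)·1 = q·4+(1-q)·0 ⇒ q(-2) = (1-q)(-1) ⇒ q = 1/3
P2 indiff ⇒ p·2+(1-p)·2 = p·7+(1-p)·0 ⇒ p(-5) = (1-p)(-2) ⇒ p = 2/7

P1 mixes 2/7 on A; P2 mixes 1/3 on P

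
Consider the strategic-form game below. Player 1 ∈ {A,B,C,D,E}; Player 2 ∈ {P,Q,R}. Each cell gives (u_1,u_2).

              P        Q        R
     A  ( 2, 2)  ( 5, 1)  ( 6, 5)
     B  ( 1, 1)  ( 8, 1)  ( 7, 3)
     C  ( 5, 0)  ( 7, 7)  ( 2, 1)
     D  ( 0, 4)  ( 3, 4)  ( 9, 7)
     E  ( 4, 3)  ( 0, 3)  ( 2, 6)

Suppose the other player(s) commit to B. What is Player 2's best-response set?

u_2(P vs B) = 1
u_2(Q vs B) = 1
u_2(R vs B) = 3
max payoff 3 at {R}

argmax u_2 = {R}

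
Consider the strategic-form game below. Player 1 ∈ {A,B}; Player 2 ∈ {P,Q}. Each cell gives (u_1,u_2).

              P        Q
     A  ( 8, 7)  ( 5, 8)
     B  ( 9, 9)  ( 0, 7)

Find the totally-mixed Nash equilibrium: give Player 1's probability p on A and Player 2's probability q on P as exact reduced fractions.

P1 indiff ⇒ q·8+(1-q)·5 = q·9+(1-q)·0 ⇒ q(-1) = (1-q)(-5) ⇒ q = 5/6
P2 indiff ⇒ p·7+(1-p)·9 = p·8+(1-p)·7 ⇒ p(-1) = (1-p)(-2) ⇒ p = 2/3

(p,q) = (2/3, 5/6)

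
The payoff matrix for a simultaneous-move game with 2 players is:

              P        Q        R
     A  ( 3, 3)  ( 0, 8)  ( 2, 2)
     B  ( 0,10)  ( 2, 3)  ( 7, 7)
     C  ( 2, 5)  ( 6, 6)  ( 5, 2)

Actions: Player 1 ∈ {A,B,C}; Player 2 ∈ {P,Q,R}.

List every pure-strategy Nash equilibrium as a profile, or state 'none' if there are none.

(A,P): not NE [P2→Q gives 8>3]
(A,Q): not NE [P1→C gives 6>0]
(A,R): not NE [P1→B gives 7>2; P2→Q gives 8>2]
(B,P): not NE [P1→A gives 3>0]
(B,Q): not NE [P1→C gives 6>2; P2→P gives 10>3]
(B,R): not NE [P2→P gives 10>7]
(C,P): not NE [P1→A gives 3>2; P2→Q gives 6>5]
(C,Q): NE
(C,R): not NE [P1→B gives 7>5; P2→Q gives 6>2]

PSNE = {(C,Q)}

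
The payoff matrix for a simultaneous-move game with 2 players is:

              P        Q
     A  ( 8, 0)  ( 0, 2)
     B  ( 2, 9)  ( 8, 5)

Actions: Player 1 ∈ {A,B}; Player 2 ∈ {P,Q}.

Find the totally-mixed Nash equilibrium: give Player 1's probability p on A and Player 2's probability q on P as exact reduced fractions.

P1 indiff ⇒ q·8+(1-q)·0 = q·2+(1-q)·8 ⇒ q(6) = (1-q)(8) ⇒ q = 4/7
P2 indiff ⇒ p·0+(1-p)·9 = p·2+(1-p)·5 ⇒ p(-2) = (1-p)(-4) ⇒ p = 2/3

P1 mixes 2/3 on A; P2 mixes 4/7 on P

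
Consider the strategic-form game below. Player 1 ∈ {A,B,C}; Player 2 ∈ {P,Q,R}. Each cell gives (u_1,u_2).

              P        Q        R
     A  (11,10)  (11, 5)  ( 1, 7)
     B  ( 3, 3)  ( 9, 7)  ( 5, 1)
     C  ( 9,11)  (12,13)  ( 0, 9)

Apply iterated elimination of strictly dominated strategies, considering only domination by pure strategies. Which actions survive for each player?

P2 drop R (P beats it: A:10>7 B:3>1 C:11>9)
P1 drop B (A beats it: P:11>3 Q:11>9)
P1→{A,C} P2→{P,Q}

Remaining: P1:{A,C} P2:{P,Q}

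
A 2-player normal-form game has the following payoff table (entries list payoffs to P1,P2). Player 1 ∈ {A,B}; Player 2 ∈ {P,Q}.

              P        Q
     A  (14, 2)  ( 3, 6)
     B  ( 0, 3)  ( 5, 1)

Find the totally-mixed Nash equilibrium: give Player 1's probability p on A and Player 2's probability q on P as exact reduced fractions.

p=1/3, q=1/8

P1 indiff ⇒ q·14+(1-q)·3 = q·0+(1-q)·5 ⇒ q(14) = (1-q)(2) ⇒ q = 1/8
P2 indiff ⇒ p·2+(1-p)·3 = p·6+(1-p)·1 ⇒ p(-4) = (1-p)(-2) ⇒ p = 1/3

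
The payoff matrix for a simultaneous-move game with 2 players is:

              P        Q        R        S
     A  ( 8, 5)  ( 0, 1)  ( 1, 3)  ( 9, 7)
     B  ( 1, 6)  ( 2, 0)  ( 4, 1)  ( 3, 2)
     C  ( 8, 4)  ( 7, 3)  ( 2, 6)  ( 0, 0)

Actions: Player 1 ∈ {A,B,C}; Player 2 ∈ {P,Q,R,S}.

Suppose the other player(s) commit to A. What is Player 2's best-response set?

BR_2 = {S}

u_2(P vs A) = 5
u_2(Q vs A) = 1
u_2(R vs A) = 3
u_2(S vs A) = 7
max payoff 7 at {S}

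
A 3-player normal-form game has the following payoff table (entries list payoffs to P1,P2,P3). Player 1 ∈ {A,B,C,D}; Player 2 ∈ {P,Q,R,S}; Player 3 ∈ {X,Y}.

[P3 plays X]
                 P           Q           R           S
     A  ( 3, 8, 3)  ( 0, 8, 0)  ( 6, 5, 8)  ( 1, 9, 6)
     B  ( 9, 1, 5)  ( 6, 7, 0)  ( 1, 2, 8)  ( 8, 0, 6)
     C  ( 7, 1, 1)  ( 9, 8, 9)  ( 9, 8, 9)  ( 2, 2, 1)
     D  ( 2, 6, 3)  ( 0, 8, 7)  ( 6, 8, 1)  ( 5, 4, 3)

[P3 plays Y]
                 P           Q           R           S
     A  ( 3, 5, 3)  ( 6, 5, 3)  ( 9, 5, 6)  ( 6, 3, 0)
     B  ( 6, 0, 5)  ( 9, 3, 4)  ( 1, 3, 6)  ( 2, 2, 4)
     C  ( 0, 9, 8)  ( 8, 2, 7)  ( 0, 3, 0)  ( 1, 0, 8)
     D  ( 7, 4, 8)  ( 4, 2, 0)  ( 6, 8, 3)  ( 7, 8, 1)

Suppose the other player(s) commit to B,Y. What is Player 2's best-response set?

u_2(P vs B,Y) = 0
u_2(Q vs B,Y) = 3
u_2(R vs B,Y) = 3
u_2(S vs B,Y) = 2
max payoff 3 at {Q,R}

P2 best: {Q,R}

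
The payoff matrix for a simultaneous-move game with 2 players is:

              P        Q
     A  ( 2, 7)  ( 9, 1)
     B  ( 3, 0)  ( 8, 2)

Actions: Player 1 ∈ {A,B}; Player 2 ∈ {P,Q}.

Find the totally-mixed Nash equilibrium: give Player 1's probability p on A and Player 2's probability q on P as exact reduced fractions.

P1 indiff ⇒ q·2+(1-q)·9 = q·3+(1-q)·8 ⇒ q(-1) = (1-q)(-1) ⇒ q = 1/2
P2 indiff ⇒ p·7+(1-p)·0 = p·1+(1-p)·2 ⇒ p(6) = (1-p)(2) ⇒ p = 1/4

p=1/4, q=1/2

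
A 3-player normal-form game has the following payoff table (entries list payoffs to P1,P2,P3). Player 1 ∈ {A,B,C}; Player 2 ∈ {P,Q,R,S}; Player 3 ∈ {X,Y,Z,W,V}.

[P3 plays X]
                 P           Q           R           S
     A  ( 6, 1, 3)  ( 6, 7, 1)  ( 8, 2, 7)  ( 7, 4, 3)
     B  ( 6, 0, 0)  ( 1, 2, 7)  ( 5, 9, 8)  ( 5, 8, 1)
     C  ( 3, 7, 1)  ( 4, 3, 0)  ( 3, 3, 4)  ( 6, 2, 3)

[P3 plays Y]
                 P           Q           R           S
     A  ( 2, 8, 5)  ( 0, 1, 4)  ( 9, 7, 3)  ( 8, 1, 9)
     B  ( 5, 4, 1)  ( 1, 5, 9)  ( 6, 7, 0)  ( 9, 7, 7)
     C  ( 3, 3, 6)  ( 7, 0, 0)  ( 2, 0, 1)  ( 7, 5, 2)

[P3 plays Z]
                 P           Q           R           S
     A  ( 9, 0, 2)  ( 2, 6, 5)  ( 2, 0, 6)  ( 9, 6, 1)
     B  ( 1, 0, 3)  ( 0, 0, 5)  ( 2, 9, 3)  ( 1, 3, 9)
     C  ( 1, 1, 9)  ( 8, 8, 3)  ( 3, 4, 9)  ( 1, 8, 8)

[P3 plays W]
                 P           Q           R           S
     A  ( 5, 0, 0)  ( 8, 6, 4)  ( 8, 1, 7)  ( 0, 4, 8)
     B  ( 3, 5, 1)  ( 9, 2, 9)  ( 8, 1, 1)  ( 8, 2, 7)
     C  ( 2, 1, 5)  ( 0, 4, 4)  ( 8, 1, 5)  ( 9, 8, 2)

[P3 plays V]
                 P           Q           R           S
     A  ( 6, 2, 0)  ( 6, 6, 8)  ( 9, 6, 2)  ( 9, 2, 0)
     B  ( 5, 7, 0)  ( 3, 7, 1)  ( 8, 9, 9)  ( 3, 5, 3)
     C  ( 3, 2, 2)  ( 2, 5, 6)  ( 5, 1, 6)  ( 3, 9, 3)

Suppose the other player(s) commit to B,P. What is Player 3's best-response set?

u_3(X vs B,P) = 0
u_3(Y vs B,P) = 1
u_3(Z vs B,P) = 3
u_3(W vs B,P) = 1
u_3(V vs B,P) = 0
max payoff 3 at {Z}

argmax u_3 = {Z}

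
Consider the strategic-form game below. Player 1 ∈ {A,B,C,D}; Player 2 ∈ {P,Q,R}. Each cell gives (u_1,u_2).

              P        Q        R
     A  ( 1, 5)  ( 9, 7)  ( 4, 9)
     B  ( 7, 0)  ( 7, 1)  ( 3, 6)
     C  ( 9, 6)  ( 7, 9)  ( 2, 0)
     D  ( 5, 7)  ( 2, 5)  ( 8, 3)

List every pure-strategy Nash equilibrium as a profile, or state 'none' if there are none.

(A,P): not NE [P1→C gives 9>1; P2→R gives 9>5]
(A,Q): not NE [P2→R gives 9>7]
(A,R): not NE [P1→D gives 8>4]
(B,P): not NE [P1→C gives 9>7; P2→R gives 6>0]
(B,Q): not NE [P1→A gives 9>7; P2→R gives 6>1]
(B,R): not NE [P1→D gives 8>3]
(C,P): not NE [P2→Q gives 9>6]
(C,Q): not NE [P1→A gives 9>7]
(C,R): not NE [P1→D gives 8>2; P2→Q gives 9>0]
(D,P): not NE [P1→C gives 9>5]
(D,Q): not NE [P1→A gives 9>2; P2→P gives 7>5]
(D,R): not NE [P2→P gives 7>3]

Equilibria: none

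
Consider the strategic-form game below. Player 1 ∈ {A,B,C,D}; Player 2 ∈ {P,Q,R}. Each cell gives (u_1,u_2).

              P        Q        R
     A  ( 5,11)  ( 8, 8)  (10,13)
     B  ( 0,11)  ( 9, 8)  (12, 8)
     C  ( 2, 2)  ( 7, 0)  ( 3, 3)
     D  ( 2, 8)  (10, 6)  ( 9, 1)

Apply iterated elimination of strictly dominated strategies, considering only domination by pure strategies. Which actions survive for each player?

P1 drop C (A beats it: P:5>2 Q:8>7 R:10>3)
P2 drop Q (P beats it: A:11>8 B:11>8 D:8>6)
P1 drop D (A beats it: P:5>2 R:10>9)
P1→{A,B} P2→{P,R}

Survivors P1:{A,B} P2:{P,R}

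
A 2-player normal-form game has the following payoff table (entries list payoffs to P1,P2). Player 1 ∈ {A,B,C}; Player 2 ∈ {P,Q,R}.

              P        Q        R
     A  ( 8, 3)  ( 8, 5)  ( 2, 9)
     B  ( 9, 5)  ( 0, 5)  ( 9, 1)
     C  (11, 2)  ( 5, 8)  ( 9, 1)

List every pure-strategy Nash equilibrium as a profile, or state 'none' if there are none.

(A,P): not NE [P1→C gives 11>8; P2→R gives 9>3]
(A,Q): not NE [P2→R gives 9>5]
(A,R): not NE [P1→C gives 9>2]
(B,P): not NE [P1→C gives 11>9]
(B,Q): not NE [P1→A gives 8>0]
(B,R): not NE [P2→Q gives 5>1]
(C,P): not NE [P2→Q gives 8>2]
(C,Q): not NE [P1→A gives 8>5]
(C,R): not NE [P2→Q gives 8>1]

PSNE: ∅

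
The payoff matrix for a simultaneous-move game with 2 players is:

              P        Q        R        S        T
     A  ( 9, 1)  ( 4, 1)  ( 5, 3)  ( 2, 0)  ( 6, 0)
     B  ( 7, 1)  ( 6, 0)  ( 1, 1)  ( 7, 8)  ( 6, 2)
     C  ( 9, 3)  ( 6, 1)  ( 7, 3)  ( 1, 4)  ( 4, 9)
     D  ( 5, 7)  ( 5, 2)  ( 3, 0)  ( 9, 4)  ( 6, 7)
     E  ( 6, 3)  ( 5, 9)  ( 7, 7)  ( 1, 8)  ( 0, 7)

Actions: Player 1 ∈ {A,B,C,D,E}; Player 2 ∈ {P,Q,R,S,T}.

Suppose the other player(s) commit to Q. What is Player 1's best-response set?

u_1(A vs Q) = 4
u_1(B vs Q) = 6
u_1(C vs Q) = 6
u_1(D vs Q) = 5
u_1(E vs Q) = 5
max payoff 6 at {B,C}

P1 best: {B,C}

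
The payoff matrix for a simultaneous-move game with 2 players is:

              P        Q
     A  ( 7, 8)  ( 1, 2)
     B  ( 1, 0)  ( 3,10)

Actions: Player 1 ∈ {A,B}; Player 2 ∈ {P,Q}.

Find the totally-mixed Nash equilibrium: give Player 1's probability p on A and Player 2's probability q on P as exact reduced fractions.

P1 indiff ⇒ q·7+(1-q)·1 = q·1+(1-q)·3 ⇒ q(6) = (1-q)(2) ⇒ q = 1/4
P2 indiff ⇒ p·8+(1-p)·0 = p·2+(1-p)·10 ⇒ p(6) = (1-p)(10) ⇒ p = 5/8

P1 mixes 5/8 on A; P2 mixes 1/4 on P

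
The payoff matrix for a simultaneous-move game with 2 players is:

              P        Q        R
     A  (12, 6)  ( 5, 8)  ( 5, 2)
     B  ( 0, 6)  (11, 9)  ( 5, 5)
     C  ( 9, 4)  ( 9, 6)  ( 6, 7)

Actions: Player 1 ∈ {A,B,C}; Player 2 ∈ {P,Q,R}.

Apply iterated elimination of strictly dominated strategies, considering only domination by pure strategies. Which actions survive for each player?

P2 drop P (Q beats it: A:8>6 B:9>6 C:6>4)
P1 drop A (C beats it: Q:9>5 R:6>5)
P1→{B,C} P2→{Q,R}

IESDS → P1:{B,C} P2:{Q,R}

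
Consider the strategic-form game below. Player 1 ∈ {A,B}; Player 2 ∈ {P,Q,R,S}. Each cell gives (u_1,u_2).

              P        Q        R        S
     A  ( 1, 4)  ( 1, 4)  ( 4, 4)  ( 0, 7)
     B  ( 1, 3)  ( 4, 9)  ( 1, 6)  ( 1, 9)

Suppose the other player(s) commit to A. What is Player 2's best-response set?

u_2(P vs A) = 4
u_2(Q vs A) = 4
u_2(R vs A) = 4
u_2(S vs A) = 7
max payoff 7 at {S}

argmax u_2 = {S}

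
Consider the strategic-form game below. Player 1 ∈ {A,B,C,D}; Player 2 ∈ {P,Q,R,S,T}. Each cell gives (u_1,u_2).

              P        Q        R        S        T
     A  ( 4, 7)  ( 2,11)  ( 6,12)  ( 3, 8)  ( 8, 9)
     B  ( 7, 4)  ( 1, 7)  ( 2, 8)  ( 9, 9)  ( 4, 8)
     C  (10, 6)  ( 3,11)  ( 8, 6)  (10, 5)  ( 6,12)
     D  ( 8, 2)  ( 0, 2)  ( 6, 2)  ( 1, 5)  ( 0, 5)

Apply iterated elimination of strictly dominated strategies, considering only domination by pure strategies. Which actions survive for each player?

P1 drop B (C beats it: P:10>7 Q:3>1 R:8>2 S:10>9 T:6>4)
P1 drop D (C beats it: P:10>8 Q:3>0 R:8>6 S:10>1 T:6>0)
P2 drop P (Q beats it: A:11>7 C:11>6)
P2 drop S (Q beats it: A:11>8 C:11>5)
P1→{A,C} P2→{Q,R,T}

Survivors P1:{A,C} P2:{Q,R,T}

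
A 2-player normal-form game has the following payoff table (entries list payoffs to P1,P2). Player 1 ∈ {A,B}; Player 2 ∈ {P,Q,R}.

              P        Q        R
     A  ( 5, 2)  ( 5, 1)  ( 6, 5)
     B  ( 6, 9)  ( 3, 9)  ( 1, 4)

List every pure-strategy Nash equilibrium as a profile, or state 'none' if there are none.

(A,P): not NE [P1→B gives 6>5; P2→R gives 5>2]
(A,Q): not NE [P2→R gives 5>1]
(A,R): NE
(B,P): NE
(B,Q): not NE [P1→A gives 5>3]
(B,R): not NE [P1→A gives 6>1; P2→Q gives 9>4]

PSNE = {(A,R), (B,P)}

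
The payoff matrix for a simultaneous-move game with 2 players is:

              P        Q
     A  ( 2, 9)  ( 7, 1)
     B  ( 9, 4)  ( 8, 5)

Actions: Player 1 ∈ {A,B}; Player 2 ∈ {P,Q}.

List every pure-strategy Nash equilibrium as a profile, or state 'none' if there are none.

(A,P): not NE [P1→B gives 9>2]
(A,Q): not NE [P1→B gives 8>7; P2→P gives 9>1]
(B,P): not NE [P2→Q gives 5>4]
(B,Q): NE

PSNE = {(B,Q)}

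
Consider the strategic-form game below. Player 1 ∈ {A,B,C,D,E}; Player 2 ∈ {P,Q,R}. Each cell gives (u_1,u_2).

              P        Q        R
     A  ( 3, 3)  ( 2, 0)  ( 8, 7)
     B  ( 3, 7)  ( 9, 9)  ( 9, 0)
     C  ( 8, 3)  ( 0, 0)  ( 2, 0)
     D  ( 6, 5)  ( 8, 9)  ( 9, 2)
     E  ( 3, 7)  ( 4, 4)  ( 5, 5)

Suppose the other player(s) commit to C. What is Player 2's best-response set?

u_2(P vs C) = 3
u_2(Q vs C) = 0
u_2(R vs C) = 0
max payoff 3 at {P}

P2 best: {P}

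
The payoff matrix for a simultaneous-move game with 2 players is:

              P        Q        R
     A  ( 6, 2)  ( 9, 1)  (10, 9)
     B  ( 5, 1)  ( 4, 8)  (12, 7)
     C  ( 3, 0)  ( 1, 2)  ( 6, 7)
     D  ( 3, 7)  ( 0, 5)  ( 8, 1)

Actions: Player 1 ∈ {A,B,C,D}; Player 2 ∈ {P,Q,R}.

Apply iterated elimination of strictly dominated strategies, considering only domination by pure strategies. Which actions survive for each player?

P1 drop C (A beats it: P:6>3 Q:9>1 R:10>6)
P1 drop D (A beats it: P:6>3 Q:9>0 R:10>8)
P2 drop P (R beats it: A:9>2 B:7>1)
P1→{A,B} P2→{Q,R}

IESDS → P1:{A,B} P2:{Q,R}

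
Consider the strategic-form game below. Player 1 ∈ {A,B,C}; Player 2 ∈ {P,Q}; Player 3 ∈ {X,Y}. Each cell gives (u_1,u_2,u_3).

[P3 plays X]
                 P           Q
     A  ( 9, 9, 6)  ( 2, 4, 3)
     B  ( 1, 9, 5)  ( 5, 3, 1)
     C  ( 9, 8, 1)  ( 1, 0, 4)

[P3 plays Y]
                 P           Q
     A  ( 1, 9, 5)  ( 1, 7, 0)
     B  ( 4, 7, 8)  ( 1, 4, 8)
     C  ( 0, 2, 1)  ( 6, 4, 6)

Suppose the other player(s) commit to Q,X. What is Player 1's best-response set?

u_1(A vs Q,X) = 2
u_1(B vs Q,X) = 5
u_1(C vs Q,X) = 1
max payoff 5 at {B}

argmax u_1 = {B}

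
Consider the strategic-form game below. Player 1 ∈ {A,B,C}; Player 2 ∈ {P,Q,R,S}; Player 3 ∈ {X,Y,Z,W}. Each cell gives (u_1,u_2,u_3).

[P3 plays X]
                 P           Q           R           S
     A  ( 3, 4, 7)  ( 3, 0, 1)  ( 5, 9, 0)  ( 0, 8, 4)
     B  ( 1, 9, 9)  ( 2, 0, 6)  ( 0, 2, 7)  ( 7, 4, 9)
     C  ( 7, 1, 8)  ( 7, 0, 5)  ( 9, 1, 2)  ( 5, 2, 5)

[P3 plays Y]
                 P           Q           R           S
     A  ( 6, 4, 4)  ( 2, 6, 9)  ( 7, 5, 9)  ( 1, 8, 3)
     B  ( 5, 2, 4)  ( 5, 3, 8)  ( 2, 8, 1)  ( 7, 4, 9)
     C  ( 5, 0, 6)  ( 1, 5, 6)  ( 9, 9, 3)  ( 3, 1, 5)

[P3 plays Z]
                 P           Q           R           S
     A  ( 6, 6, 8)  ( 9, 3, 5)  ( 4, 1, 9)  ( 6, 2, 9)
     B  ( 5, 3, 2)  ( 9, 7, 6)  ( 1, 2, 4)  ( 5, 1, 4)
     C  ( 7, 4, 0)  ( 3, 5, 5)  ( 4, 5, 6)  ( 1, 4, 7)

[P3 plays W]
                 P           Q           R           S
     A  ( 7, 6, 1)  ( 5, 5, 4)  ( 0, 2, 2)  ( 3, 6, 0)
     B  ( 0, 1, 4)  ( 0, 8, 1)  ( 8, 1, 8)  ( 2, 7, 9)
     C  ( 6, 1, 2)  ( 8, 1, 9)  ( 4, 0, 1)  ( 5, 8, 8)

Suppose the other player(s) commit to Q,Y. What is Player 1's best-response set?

u_1(A vs Q,Y) = 2
u_1(B vs Q,Y) = 5
u_1(C vs Q,Y) = 1
max payoff 5 at {B}

argmax u_1 = {B}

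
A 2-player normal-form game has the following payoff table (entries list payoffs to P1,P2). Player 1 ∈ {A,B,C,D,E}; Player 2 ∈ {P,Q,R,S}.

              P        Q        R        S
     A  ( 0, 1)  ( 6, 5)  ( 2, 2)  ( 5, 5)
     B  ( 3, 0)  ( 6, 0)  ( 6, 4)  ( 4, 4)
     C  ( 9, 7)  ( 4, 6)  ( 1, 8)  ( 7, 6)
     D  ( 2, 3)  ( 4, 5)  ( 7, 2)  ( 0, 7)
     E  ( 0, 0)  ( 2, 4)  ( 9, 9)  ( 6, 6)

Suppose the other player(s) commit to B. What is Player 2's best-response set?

u_2(P vs B) = 0
u_2(Q vs B) = 0
u_2(R vs B) = 4
u_2(S vs B) = 4
max payoff 4 at {R,S}

P2 best: {R,S}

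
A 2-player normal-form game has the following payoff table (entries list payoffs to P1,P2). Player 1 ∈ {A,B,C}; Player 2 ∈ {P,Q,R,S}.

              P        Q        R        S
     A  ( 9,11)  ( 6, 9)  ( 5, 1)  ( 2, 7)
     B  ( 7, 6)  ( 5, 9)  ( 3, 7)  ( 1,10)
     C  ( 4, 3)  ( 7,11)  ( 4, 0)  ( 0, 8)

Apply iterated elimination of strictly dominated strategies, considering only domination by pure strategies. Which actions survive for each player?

P1 drop B (A beats it: P:9>7 Q:6>5 R:5>3 S:2>1)
P2 drop R (P beats it: A:11>1 C:3>0)
P2 drop S (Q beats it: A:9>7 C:11>8)
P1→{A,C} P2→{P,Q}

IESDS → P1:{A,C} P2:{P,Q}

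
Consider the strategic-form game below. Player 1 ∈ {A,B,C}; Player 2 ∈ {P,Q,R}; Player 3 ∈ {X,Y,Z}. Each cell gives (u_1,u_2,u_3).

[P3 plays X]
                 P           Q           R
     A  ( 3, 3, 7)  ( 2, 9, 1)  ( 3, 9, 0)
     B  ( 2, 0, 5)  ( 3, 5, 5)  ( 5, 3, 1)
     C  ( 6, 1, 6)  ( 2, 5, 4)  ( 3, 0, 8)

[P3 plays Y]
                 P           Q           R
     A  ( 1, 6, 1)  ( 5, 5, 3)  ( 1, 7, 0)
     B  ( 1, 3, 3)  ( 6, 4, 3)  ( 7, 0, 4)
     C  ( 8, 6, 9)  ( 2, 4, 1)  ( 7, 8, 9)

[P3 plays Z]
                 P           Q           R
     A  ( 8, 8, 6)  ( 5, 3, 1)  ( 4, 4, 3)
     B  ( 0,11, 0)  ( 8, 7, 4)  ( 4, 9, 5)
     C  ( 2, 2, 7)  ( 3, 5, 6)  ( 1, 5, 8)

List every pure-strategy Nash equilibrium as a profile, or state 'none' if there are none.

Nash profiles: (B,Q,X), (C,R,Y)

(A,P,X): not NE [P1→C gives 6>3; P2→R gives 9>3]
(A,P,Y): not NE [P1→C gives 8>1; P2→R gives 7>6; P3→X gives 7>1]
(A,P,Z): not NE [P3→X gives 7>6]
(A,Q,X): not NE [P1→B gives 3>2; P3→Y gives 3>1]
(A,Q,Y): not NE [P1→B gives 6>5; P2→R gives 7>5]
(A,Q,Z): not NE [P1→B gives 8>5; P2→P gives 8>3; P3→Y gives 3>1]
(A,R,X): not NE [P1→B gives 5>3; P3→Z gives 3>0]
(A,R,Y): not NE [P1→C gives 7>1; P3→Z gives 3>0]
(A,R,Z): not NE [P2→P gives 8>4]
(B,P,X): not NE [P1→C gives 6>2; P2→Q gives 5>0]
(B,P,Y): not NE [P1→C gives 8>1; P2→Q gives 4>3; P3→X gives 5>3]
(B,P,Z): not NE [P1→A gives 8>0; P3→X gives 5>0]
(B,Q,X): NE
(B,Q,Y): not NE [P3→X gives 5>3]
(B,Q,Z): not NE [P2→P gives 11>7; P3→X gives 5>4]
(B,R,X): not NE [P2→Q gives 5>3; P3→Z gives 5>1]
(B,R,Y): not NE [P2→Q gives 4>0; P3→Z gives 5>4]
(B,R,Z): not NE [P2→P gives 11>9]
(C,P,X): not NE [P2→Q gives 5>1; P3→Y gives 9>6]
(C,P,Y): not NE [P2→R gives 8>6]
(C,P,Z): not NE [P1→A gives 8>2; P2→R gives 5>2; P3→Y gives 9>7]
(C,Q,X): not NE [P1→B gives 3>2; P3→Z gives 6>4]
(C,Q,Y): not NE [P1→B gives 6>2; P2→R gives 8>4; P3→Z gives 6>1]
(C,Q,Z): not NE [P1→B gives 8>3]
(C,R,X): not NE [P1→B gives 5>3; P2→Q gives 5>0; P3→Y gives 9>8]
(C,R,Y): NE
(C,R,Z): not NE [P1→B gives 4>1; P3→Y gives 9>8]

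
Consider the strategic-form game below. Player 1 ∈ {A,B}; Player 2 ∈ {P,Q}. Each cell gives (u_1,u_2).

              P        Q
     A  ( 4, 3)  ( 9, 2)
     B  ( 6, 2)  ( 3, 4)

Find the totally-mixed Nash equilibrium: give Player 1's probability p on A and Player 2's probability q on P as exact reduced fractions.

P1 indiff ⇒ q·4+(1-q)·9 = q·6+(1-q)·3 ⇒ q(-2) = (1-q)(-6) ⇒ q = 3/4
P2 indiff ⇒ p·3+(1-p)·2 = p·2+(1-p)·4 ⇒ p(1) = (1-p)(2) ⇒ p = 2/3

P1 mixes 2/3 on A; P2 mixes 3/4 on P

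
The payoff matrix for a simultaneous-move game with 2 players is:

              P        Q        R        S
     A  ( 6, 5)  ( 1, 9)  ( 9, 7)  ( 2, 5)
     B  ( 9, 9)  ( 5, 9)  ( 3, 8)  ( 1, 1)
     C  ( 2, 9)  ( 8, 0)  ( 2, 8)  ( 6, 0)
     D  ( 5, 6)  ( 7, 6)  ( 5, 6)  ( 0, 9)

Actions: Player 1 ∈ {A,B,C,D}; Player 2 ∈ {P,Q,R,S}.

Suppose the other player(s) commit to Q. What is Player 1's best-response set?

u_1(A vs Q) = 1
u_1(B vs Q) = 5
u_1(C vs Q) = 8
u_1(D vs Q) = 7
max payoff 8 at {C}

BR_1 = {C}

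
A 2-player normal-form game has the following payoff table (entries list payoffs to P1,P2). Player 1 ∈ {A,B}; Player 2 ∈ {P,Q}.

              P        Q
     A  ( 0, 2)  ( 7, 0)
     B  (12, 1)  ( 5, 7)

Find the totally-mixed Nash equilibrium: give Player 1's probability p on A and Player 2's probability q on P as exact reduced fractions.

P1 indiff ⇒ q·0+(1-q)·7 = q·12+(1-q)·5 ⇒ q(-12) = (1-q)(-2) ⇒ q = 1/7
P2 indiff ⇒ p·2+(1-p)·1 = p·0+(1-p)·7 ⇒ p(2) = (1-p)(6) ⇒ p = 3/4

p=3/4, q=1/7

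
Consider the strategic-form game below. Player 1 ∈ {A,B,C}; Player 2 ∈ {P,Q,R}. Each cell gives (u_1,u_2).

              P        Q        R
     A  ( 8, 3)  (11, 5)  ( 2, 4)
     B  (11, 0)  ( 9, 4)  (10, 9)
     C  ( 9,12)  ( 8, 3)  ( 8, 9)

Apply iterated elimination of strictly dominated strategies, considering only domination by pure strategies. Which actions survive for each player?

P1 drop C (B beats it: P:11>9 Q:9>8 R:10>8)
P2 drop P (Q beats it: A:5>3 B:4>0)
P1→{A,B} P2→{Q,R}

Survivors P1:{A,B} P2:{Q,R}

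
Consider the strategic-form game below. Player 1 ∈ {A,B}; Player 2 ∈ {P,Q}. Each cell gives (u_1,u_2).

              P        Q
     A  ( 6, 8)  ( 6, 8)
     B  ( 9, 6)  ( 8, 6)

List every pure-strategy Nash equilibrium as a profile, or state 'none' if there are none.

(A,P): not NE [P1→B gives 9>6]
(A,Q): not NE [P1→B gives 8>6]
(B,P): NE
(B,Q): NE

PSNE = {(B,P), (B,Q)}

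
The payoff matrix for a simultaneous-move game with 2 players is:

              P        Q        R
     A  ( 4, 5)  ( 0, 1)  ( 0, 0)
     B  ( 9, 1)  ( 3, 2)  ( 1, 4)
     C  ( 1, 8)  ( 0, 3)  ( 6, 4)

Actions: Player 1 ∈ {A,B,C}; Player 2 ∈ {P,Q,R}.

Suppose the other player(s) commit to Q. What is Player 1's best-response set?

u_1(A vs Q) = 0
u_1(B vs Q) = 3
u_1(C vs Q) = 0
max payoff 3 at {B}

argmax u_1 = {B}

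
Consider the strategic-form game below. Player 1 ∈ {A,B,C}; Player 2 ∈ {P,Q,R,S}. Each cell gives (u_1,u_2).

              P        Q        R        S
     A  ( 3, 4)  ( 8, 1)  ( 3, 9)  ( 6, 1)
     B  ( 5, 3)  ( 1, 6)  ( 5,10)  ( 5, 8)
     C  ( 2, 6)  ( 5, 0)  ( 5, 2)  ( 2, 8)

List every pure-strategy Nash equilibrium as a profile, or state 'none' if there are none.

(A,P): not NE [P1→B gives 5>3; P2→R gives 9>4]
(A,Q): not NE [P2→R gives 9>1]
(A,R): not NE [P1→C gives 5>3]
(A,S): not NE [P2→R gives 9>1]
(B,P): not NE [P2→R gives 10>3]
(B,Q): not NE [P1→A gives 8>1; P2→R gives 10>6]
(B,R): NE
(B,S): not NE [P1→A gives 6>5; P2→R gives 10>8]
(C,P): not NE [P1→B gives 5>2; P2→S gives 8>6]
(C,Q): not NE [P1→A gives 8>5; P2→S gives 8>0]
(C,R): not NE [P2→S gives 8>2]
(C,S): not NE [P1→A gives 6>2]

NE set: (B,R)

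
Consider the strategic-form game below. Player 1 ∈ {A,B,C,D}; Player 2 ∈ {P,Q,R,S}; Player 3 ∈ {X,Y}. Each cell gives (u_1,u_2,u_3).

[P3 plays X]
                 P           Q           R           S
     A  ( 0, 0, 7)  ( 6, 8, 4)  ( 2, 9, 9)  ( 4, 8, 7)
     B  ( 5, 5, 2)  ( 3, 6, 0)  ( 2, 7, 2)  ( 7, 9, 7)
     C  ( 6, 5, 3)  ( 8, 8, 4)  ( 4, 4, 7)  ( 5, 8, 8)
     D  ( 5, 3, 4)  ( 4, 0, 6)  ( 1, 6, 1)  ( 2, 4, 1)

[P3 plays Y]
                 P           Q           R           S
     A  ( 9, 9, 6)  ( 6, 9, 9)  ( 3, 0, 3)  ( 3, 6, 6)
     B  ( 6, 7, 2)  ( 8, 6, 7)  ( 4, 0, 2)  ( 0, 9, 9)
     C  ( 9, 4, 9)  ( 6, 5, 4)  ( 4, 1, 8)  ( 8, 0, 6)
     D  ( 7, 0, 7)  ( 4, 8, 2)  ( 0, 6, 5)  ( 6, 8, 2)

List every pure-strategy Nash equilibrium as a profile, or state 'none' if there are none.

(A,P,X): not NE [P1→C gives 6>0; P2→R gives 9>0]
(A,P,Y): not NE [P3→X gives 7>6]
(A,Q,X): not NE [P1→C gives 8>6; P2→R gives 9>8; P3→Y gives 9>4]
(A,Q,Y): not NE [P1→B gives 8>6]
(A,R,X): not NE [P1→C gives 4>2]
(A,R,Y): not NE [P1→C gives 4>3; P2→Q gives 9>0; P3→X gives 9>3]
(A,S,X): not NE [P1→B gives 7>4; P2→R gives 9>8]
(A,S,Y): not NE [P1→C gives 8>3; P2→Q gives 9>6; P3→X gives 7>6]
(B,P,X): not NE [P1→C gives 6>5; P2→S gives 9>5]
(B,P,Y): not NE [P1→C gives 9>6; P2→S gives 9>7]
(B,Q,X): not NE [P1→C gives 8>3; P2→S gives 9>6; P3→Y gives 7>0]
(B,Q,Y): not NE [P2→S gives 9>6]
(B,R,X): not NE [P1→C gives 4>2; P2→S gives 9>7]
(B,R,Y): not NE [P2→S gives 9>0]
(B,S,X): not NE [P3→Y gives 9>7]
(B,S,Y): not NE [P1→C gives 8>0]
(C,P,X): not NE [P2→S gives 8>5; P3→Y gives 9>3]
(C,P,Y): not NE [P2→Q gives 5>4]
(C,Q,X): NE
(C,Q,Y): not NE [P1→B gives 8>6]
(C,R,X): not NE [P2→S gives 8>4; P3→Y gives 8>7]
(C,R,Y): not NE [P2→Q gives 5>1]
(C,S,X): not NE [P1→B gives 7>5]
(C,S,Y): not NE [P2→Q gives 5>0; P3→X gives 8>6]
(D,P,X): not NE [P1→C gives 6>5; P2→R gives 6>3; P3→Y gives 7>4]
(D,P,Y): not NE [P1→C gives 9>7; P2→S gives 8>0]
(D,Q,X): not NE [P1→C gives 8>4; P2→R gives 6>0]
(D,Q,Y): not NE [P1→B gives 8>4; P3→X gives 6>2]
(D,R,X): not NE [P1→C gives 4>1; P3→Y gives 5>1]
(D,R,Y): not NE [P1→C gives 4>0; P2→S gives 8>6]
(D,S,X): not NE [P1→B gives 7>2; P2→R gives 6>4; P3→Y gives 2>1]
(D,S,Y): not NE [P1→C gives 8>6]

Nash profiles: (C,Q,X)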